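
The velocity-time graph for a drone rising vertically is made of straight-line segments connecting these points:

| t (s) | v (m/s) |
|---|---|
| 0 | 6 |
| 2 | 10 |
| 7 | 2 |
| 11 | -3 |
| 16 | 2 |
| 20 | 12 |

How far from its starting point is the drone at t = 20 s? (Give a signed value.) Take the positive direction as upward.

Net displacement equals the area under the velocity-time graph (areas below the axis count negative).
0–2 s: ½(6 + 10)(2) = 16 m
2–7 s: ½(10 + 2)(5) = 30 m
7–11 s: ½(2 + -3)(4) = -2 m
11–16 s: ½(-3 + 2)(5) = -2.5 m
16–20 s: ½(2 + 12)(4) = 28 m
Net displacement = 69.5 m

69.5 m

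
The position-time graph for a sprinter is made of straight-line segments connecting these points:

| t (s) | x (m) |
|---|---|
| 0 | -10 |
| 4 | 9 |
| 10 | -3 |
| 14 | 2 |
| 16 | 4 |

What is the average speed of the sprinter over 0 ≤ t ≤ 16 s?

2.375 m/s

Average speed = (total path length)/(elapsed time); on a piecewise-linear x-t graph the path length is Σ|Δx|.
0–4 s: |Δx| = |9 − -10| = 19 m
4–10 s: |Δx| = |-3 − 9| = 12 m
10–14 s: |Δx| = |2 − -3| = 5 m
14–16 s: |Δx| = |4 − 2| = 2 m
Total path = 38 m; average speed = 38/16 = 2.375 m/s.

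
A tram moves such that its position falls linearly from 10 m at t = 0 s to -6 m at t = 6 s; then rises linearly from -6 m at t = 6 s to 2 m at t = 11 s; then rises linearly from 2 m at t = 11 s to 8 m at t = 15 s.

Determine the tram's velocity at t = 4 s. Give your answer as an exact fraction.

-8/3 m/s

Velocity is the slope of the x-t graph on 0–6 s: (-6 − 10)/(6 − 0) = -8/3 m/s.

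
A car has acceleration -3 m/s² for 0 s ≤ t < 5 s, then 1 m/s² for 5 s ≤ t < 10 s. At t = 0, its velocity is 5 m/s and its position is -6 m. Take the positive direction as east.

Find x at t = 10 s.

On each constant-a segment, Δv = aΔt and Δx = v₀Δt + ½aΔt²; chain segment to segment.
0–5 s: v starts 5 m/s; Δx = 5·5 + ½·-3·5² = -12.5 m; v ends -10 m/s.
5–10 s: v starts -10 m/s; Δx = -10·5 + ½·1·5² = -37.5 m; v ends -5 m/s.
x(10) = -6 + Σ Δx = -56 m.

-56 m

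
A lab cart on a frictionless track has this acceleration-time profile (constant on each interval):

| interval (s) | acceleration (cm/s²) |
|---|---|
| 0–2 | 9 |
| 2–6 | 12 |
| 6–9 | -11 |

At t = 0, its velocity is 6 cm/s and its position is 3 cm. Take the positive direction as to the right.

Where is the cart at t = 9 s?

391.5 cm

On each constant-a segment, Δv = aΔt and Δx = v₀Δt + ½aΔt²; chain segment to segment.
0–2 s: v starts 6 cm/s; Δx = 6·2 + ½·9·2² = 30 cm; v ends 24 cm/s.
2–6 s: v starts 24 cm/s; Δx = 24·4 + ½·12·4² = 192 cm; v ends 72 cm/s.
6–9 s: v starts 72 cm/s; Δx = 72·3 + ½·-11·3² = 166.5 cm; v ends 39 cm/s.
x(9) = 3 + Σ Δx = 391.5 cm.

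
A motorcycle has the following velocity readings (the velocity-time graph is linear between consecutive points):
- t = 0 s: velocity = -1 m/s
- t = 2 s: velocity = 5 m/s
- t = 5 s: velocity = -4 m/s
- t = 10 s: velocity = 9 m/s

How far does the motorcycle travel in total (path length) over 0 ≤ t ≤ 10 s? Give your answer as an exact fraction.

Total distance travelled is ∫|v| dt — sum the magnitudes of each area piece.
0–2 s: v = 0 at t = 1/3 s; triangle areas 1/6 + 25/6 = 13/3 m
2–5 s: v = 0 at t = 11/3 s; triangle areas 25/6 + 8/3 = 41/6 m
5–10 s: v = 0 at t = 85/13 s; triangle areas 40/13 + 405/26 = 485/26 m
Total distance = 1163/39 m

1163/39 m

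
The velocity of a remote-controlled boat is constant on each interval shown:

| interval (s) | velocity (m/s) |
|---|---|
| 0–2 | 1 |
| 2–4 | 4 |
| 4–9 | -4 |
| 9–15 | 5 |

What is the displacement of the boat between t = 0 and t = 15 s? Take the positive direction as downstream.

20 m

Net displacement equals the area under the velocity-time graph (areas below the axis count negative).
0–2 s: 1 × 2 = 2 m
2–4 s: 4 × 2 = 8 m
4–9 s: -4 × 5 = -20 m
9–15 s: 5 × 6 = 30 m
Net displacement = 20 m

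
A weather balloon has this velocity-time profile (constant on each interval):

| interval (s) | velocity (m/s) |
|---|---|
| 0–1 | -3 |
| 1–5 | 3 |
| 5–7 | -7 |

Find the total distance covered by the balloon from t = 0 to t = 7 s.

Distance (not displacement) is the total path length: add the absolute areas under v-t.
0–1 s: |-3| × 1 = 3 m
1–5 s: |3| × 4 = 12 m
5–7 s: |-7| × 2 = 14 m
Total distance = 29 m

29 m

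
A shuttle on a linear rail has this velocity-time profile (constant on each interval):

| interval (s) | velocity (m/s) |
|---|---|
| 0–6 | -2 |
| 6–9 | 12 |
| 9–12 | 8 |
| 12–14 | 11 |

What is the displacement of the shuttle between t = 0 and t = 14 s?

Net displacement equals the area under the velocity-time graph (areas below the axis count negative).
0–6 s: -2 × 6 = -12 m
6–9 s: 12 × 3 = 36 m
9–12 s: 8 × 3 = 24 m
12–14 s: 11 × 2 = 22 m
Net displacement = 70 m

70 m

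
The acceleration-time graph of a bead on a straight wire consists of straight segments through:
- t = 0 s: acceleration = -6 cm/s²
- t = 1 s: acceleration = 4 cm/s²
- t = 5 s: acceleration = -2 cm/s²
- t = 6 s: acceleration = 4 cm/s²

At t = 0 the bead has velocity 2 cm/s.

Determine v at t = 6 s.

Δv equals the area under the a-t graph; then v = v₀ + Δv.
0–1 s: ½(-6 + 4)(1) = -1 cm/s
1–5 s: ½(4 + -2)(4) = 4 cm/s
5–6 s: ½(-2 + 4)(1) = 1 cm/s
Δv = 4 cm/s, so v(6) = 2 + (4) = 6 cm/s.

6 cm/s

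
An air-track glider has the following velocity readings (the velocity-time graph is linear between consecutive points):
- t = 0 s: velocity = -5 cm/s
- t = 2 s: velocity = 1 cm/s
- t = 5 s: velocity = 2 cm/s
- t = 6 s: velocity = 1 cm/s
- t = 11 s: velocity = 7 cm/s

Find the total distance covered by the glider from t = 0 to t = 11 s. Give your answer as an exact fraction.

Total distance travelled is ∫|v| dt — sum the magnitudes of each area piece.
0–2 s: v = 0 at t = 5/3 s; triangle areas 25/6 + 1/6 = 13/3 cm
2–5 s: |½(1 + 2)(3)| = 4.5 cm
5–6 s: |½(2 + 1)(1)| = 1.5 cm
6–11 s: |½(1 + 7)(5)| = 20 cm
Total distance = 91/3 cm

91/3 cm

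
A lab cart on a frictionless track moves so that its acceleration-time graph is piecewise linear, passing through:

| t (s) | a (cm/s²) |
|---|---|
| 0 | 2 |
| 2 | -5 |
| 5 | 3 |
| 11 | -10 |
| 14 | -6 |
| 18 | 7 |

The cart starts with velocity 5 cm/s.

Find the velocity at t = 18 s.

Δv equals the area under the a-t graph; then v = v₀ + Δv.
0–2 s: ½(2 + -5)(2) = -3 cm/s
2–5 s: ½(-5 + 3)(3) = -3 cm/s
5–11 s: ½(3 + -10)(6) = -21 cm/s
11–14 s: ½(-10 + -6)(3) = -24 cm/s
14–18 s: ½(-6 + 7)(4) = 2 cm/s
Δv = -49 cm/s, so v(18) = 5 + (-49) = -44 cm/s.

-44 cm/s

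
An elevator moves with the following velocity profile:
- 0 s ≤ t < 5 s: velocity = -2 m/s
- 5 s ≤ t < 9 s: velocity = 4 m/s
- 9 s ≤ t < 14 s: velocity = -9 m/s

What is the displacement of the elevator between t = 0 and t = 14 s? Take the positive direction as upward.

Displacement is the signed area under the v-t curve.
0–5 s: -2 × 5 = -10 m
5–9 s: 4 × 4 = 16 m
9–14 s: -9 × 5 = -45 m
Net displacement = -39 m

-39 m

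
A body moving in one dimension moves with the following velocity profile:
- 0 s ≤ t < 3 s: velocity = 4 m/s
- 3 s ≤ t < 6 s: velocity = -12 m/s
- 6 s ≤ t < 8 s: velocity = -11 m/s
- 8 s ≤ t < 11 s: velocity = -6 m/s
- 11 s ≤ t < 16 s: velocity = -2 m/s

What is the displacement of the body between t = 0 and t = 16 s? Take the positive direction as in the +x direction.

Displacement is the signed area under the v-t curve.
0–3 s: 4 × 3 = 12 m
3–6 s: -12 × 3 = -36 m
6–8 s: -11 × 2 = -22 m
8–11 s: -6 × 3 = -18 m
11–16 s: -2 × 5 = -10 m
Net displacement = -74 m

-74 m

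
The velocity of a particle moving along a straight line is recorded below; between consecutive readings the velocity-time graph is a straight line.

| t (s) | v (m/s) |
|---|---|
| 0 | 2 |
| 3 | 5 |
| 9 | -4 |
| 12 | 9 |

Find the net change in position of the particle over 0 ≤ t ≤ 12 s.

Displacement is the signed area under the v-t curve.
0–3 s: ½(2 + 5)(3) = 10.5 m
3–9 s: ½(5 + -4)(6) = 3 m
9–12 s: ½(-4 + 9)(3) = 7.5 m
Net displacement = 21 m

21 m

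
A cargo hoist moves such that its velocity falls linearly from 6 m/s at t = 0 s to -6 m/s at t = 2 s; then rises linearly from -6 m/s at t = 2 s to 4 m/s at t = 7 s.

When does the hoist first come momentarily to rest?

v changes sign on 0–2 s (from 6 to -6); the graph is linear there, so v = 0 at t = 0 + (-6)·(2 − 0)/(-6 − 6) = 1 s.

t = 1 s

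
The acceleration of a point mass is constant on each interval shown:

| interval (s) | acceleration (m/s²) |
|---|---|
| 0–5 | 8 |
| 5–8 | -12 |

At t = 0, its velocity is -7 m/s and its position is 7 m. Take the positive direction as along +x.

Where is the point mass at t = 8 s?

117 m

On each constant-a segment, Δv = aΔt and Δx = v₀Δt + ½aΔt²; chain segment to segment.
0–5 s: v starts -7 m/s; Δx = -7·5 + ½·8·5² = 65 m; v ends 33 m/s.
5–8 s: v starts 33 m/s; Δx = 33·3 + ½·-12·3² = 45 m; v ends -3 m/s.
x(8) = 7 + Σ Δx = 117 m.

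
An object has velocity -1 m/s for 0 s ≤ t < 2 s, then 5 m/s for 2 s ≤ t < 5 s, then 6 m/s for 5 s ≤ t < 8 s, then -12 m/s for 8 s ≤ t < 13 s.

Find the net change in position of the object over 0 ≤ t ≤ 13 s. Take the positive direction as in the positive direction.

Displacement is the signed area under the v-t curve.
0–2 s: -1 × 2 = -2 m
2–5 s: 5 × 3 = 15 m
5–8 s: 6 × 3 = 18 m
8–13 s: -12 × 5 = -60 m
Net displacement = -29 m

-29 m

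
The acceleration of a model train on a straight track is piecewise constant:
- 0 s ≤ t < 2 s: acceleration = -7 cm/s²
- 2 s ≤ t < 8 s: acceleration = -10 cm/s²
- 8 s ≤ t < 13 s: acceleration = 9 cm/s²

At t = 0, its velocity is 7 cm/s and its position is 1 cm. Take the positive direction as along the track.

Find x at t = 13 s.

On each constant-a segment, Δv = aΔt and Δx = v₀Δt + ½aΔt²; chain segment to segment.
0–2 s: v starts 7 cm/s; Δx = 7·2 + ½·-7·2² = 0 cm; v ends -7 cm/s.
2–8 s: v starts -7 cm/s; Δx = -7·6 + ½·-10·6² = -222 cm; v ends -67 cm/s.
8–13 s: v starts -67 cm/s; Δx = -67·5 + ½·9·5² = -222.5 cm; v ends -22 cm/s.
x(13) = 1 + Σ Δx = -443.5 cm.

-443.5 cm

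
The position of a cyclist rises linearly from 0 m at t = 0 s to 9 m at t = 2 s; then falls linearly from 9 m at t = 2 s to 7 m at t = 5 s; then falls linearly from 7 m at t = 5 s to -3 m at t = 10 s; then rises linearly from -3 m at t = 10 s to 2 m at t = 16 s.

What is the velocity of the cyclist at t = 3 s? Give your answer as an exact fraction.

-2/3 m/s

Velocity is the slope of the x-t graph on 2–5 s: (7 − 9)/(5 − 2) = -2/3 m/s.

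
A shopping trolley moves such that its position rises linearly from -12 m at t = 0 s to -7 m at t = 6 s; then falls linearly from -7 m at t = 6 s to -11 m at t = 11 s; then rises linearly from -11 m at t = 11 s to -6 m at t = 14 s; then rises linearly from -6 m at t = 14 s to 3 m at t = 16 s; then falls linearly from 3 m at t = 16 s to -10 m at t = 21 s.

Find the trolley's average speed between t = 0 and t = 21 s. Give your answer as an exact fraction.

Average speed = (total path length)/(elapsed time); on a piecewise-linear x-t graph the path length is Σ|Δx|.
0–6 s: |Δx| = |-7 − -12| = 5 m
6–11 s: |Δx| = |-11 − -7| = 4 m
11–14 s: |Δx| = |-6 − -11| = 5 m
14–16 s: |Δx| = |3 − -6| = 9 m
16–21 s: |Δx| = |-10 − 3| = 13 m
Total path = 36 m; average speed = 36/21 = 12/7 m/s.

12/7 m/s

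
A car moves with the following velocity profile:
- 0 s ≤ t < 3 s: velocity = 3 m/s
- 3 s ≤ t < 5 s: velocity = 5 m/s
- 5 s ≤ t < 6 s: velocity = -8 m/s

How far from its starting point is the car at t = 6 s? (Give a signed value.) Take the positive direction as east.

11 m

Net displacement equals the area under the velocity-time graph (areas below the axis count negative).
0–3 s: 3 × 3 = 9 m
3–5 s: 5 × 2 = 10 m
5–6 s: -8 × 1 = -8 m
Net displacement = 11 m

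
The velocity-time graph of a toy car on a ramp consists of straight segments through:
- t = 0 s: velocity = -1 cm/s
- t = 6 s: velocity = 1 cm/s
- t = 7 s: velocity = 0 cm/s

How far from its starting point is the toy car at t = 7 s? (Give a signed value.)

Net displacement equals the area under the velocity-time graph (areas below the axis count negative).
0–6 s: ½(-1 + 1)(6) = 0 cm
6–7 s: ½(1 + 0)(1) = 0.5 cm
Net displacement = 0.5 cm

0.5 cm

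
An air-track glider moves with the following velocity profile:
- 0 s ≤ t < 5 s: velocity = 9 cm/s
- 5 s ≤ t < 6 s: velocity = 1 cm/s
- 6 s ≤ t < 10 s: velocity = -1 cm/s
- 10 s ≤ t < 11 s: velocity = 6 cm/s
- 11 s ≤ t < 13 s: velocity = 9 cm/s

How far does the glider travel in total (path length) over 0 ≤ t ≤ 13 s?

Total distance travelled is ∫|v| dt — sum the magnitudes of each area piece.
0–5 s: |9| × 5 = 45 cm
5–6 s: |1| × 1 = 1 cm
6–10 s: |-1| × 4 = 4 cm
10–11 s: |6| × 1 = 6 cm
11–13 s: |9| × 2 = 18 cm
Total distance = 74 cm

74 cm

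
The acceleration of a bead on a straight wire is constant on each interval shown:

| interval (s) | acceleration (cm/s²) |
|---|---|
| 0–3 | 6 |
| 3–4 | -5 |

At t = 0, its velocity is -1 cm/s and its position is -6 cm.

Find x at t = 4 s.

On each constant-a segment, Δv = aΔt and Δx = v₀Δt + ½aΔt²; chain segment to segment.
0–3 s: v starts -1 cm/s; Δx = -1·3 + ½·6·3² = 24 cm; v ends 17 cm/s.
3–4 s: v starts 17 cm/s; Δx = 17·1 + ½·-5·1² = 14.5 cm; v ends 12 cm/s.
x(4) = -6 + Σ Δx = 32.5 cm.

32.5 cm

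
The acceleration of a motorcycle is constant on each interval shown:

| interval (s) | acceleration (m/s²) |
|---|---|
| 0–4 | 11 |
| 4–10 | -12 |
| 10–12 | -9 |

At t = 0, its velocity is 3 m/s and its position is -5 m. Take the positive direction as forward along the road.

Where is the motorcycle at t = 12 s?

93 m

On each constant-a segment, Δv = aΔt and Δx = v₀Δt + ½aΔt²; chain segment to segment.
0–4 s: v starts 3 m/s; Δx = 3·4 + ½·11·4² = 100 m; v ends 47 m/s.
4–10 s: v starts 47 m/s; Δx = 47·6 + ½·-12·6² = 66 m; v ends -25 m/s.
10–12 s: v starts -25 m/s; Δx = -25·2 + ½·-9·2² = -68 m; v ends -43 m/s.
x(12) = -5 + Σ Δx = 93 m.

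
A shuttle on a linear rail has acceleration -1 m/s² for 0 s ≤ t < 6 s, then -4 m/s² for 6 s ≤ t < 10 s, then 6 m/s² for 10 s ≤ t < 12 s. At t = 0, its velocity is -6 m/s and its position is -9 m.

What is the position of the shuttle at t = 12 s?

-187 m

On each constant-a segment, Δv = aΔt and Δx = v₀Δt + ½aΔt²; chain segment to segment.
0–6 s: v starts -6 m/s; Δx = -6·6 + ½·-1·6² = -54 m; v ends -12 m/s.
6–10 s: v starts -12 m/s; Δx = -12·4 + ½·-4·4² = -80 m; v ends -28 m/s.
10–12 s: v starts -28 m/s; Δx = -28·2 + ½·6·2² = -44 m; v ends -16 m/s.
x(12) = -9 + Σ Δx = -187 m.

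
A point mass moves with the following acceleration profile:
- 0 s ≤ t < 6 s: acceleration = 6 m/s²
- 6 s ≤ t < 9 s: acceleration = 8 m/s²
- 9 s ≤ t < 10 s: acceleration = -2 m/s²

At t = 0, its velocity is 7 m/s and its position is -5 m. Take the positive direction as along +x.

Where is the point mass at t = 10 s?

376 m

On each constant-a segment, Δv = aΔt and Δx = v₀Δt + ½aΔt²; chain segment to segment.
0–6 s: v starts 7 m/s; Δx = 7·6 + ½·6·6² = 150 m; v ends 43 m/s.
6–9 s: v starts 43 m/s; Δx = 43·3 + ½·8·3² = 165 m; v ends 67 m/s.
9–10 s: v starts 67 m/s; Δx = 67·1 + ½·-2·1² = 66 m; v ends 65 m/s.
x(10) = -5 + Σ Δx = 376 m.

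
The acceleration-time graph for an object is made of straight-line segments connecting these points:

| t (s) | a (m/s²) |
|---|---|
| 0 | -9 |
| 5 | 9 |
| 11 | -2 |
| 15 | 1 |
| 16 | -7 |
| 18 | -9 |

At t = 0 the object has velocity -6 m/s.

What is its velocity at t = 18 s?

Δv equals the area under the a-t graph; then v = v₀ + Δv.
0–5 s: ½(-9 + 9)(5) = 0 m/s
5–11 s: ½(9 + -2)(6) = 21 m/s
11–15 s: ½(-2 + 1)(4) = -2 m/s
15–16 s: ½(1 + -7)(1) = -3 m/s
16–18 s: ½(-7 + -9)(2) = -16 m/s
Δv = 0 m/s, so v(18) = -6 + (0) = -6 m/s.

-6 m/s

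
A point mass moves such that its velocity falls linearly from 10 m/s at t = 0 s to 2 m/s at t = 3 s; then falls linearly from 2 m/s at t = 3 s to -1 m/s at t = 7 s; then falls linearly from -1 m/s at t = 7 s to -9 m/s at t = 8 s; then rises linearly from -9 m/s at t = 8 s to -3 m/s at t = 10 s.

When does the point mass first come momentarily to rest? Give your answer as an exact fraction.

v changes sign on 3–7 s (from 2 to -1); the graph is linear there, so v = 0 at t = 3 + (-2)·(7 − 3)/(-1 − 2) = 17/3 s.

t = 17/3 s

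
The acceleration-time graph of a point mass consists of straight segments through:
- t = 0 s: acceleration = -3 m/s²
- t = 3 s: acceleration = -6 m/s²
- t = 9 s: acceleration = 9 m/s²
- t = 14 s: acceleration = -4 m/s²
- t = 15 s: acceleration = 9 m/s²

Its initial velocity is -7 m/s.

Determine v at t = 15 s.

3.5 m/s

Δv equals the area under the a-t graph; then v = v₀ + Δv.
0–3 s: ½(-3 + -6)(3) = -13.5 m/s
3–9 s: ½(-6 + 9)(6) = 9 m/s
9–14 s: ½(9 + -4)(5) = 12.5 m/s
14–15 s: ½(-4 + 9)(1) = 2.5 m/s
Δv = 10.5 m/s, so v(15) = -7 + (10.5) = 3.5 m/s.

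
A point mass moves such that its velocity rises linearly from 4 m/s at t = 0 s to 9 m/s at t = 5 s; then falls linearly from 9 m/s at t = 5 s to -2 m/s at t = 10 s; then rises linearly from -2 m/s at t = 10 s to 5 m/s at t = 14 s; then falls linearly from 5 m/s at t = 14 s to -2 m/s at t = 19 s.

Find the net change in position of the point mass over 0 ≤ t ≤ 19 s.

Net displacement equals the area under the velocity-time graph (areas below the axis count negative).
0–5 s: ½(4 + 9)(5) = 32.5 m
5–10 s: ½(9 + -2)(5) = 17.5 m
10–14 s: ½(-2 + 5)(4) = 6 m
14–19 s: ½(5 + -2)(5) = 7.5 m
Net displacement = 63.5 m

63.5 m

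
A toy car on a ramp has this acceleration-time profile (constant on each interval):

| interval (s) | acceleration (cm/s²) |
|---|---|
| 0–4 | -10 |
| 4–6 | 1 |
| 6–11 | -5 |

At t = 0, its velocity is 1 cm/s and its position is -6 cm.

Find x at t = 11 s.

-405.5 cm

On each constant-a segment, Δv = aΔt and Δx = v₀Δt + ½aΔt²; chain segment to segment.
0–4 s: v starts 1 cm/s; Δx = 1·4 + ½·-10·4² = -76 cm; v ends -39 cm/s.
4–6 s: v starts -39 cm/s; Δx = -39·2 + ½·1·2² = -76 cm; v ends -37 cm/s.
6–11 s: v starts -37 cm/s; Δx = -37·5 + ½·-5·5² = -247.5 cm; v ends -62 cm/s.
x(11) = -6 + Σ Δx = -405.5 cm.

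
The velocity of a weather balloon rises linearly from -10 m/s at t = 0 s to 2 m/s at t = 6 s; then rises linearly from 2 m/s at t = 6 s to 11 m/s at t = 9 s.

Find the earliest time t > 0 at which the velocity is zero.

v changes sign on 0–6 s (from -10 to 2); the graph is linear there, so v = 0 at t = 0 + (10)·(6 − 0)/(2 − -10) = 5 s.

t = 5 s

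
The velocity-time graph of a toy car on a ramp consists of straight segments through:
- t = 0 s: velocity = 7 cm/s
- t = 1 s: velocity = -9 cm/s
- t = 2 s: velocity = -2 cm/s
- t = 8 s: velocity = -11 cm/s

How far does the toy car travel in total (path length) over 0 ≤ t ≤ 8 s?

48.5625 cm

Distance (not displacement) is the total path length: add the absolute areas under v-t.
0–1 s: v = 0 at t = 0.4375 s; triangle areas 1.53125 + 2.53125 = 4.0625 cm
1–2 s: |½(-9 + -2)(1)| = 5.5 cm
2–8 s: |½(-2 + -11)(6)| = 39 cm
Total distance = 48.5625 cm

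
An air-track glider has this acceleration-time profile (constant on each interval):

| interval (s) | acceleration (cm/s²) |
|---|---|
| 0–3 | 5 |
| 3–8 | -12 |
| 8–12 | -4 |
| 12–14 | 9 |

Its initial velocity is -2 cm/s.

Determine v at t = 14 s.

Δv equals the area under the a-t graph; then v = v₀ + Δv.
0–3 s: 5 × 3 = 15 cm/s
3–8 s: -12 × 5 = -60 cm/s
8–12 s: -4 × 4 = -16 cm/s
12–14 s: 9 × 2 = 18 cm/s
Δv = -43 cm/s, so v(14) = -2 + (-43) = -45 cm/s.

-45 cm/s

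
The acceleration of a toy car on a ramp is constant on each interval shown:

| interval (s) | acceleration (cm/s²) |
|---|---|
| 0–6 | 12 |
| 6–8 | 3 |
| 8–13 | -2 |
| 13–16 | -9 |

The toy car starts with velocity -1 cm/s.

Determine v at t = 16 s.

40 cm/s

Δv equals the area under the a-t graph; then v = v₀ + Δv.
0–6 s: 12 × 6 = 72 cm/s
6–8 s: 3 × 2 = 6 cm/s
8–13 s: -2 × 5 = -10 cm/s
13–16 s: -9 × 3 = -27 cm/s
Δv = 41 cm/s, so v(16) = -1 + (41) = 40 cm/s.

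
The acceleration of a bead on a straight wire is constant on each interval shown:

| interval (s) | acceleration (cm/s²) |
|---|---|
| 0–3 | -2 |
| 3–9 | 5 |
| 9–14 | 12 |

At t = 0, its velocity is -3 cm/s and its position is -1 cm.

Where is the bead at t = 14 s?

On each constant-a segment, Δv = aΔt and Δx = v₀Δt + ½aΔt²; chain segment to segment.
0–3 s: v starts -3 cm/s; Δx = -3·3 + ½·-2·3² = -18 cm; v ends -9 cm/s.
3–9 s: v starts -9 cm/s; Δx = -9·6 + ½·5·6² = 36 cm; v ends 21 cm/s.
9–14 s: v starts 21 cm/s; Δx = 21·5 + ½·12·5² = 255 cm; v ends 81 cm/s.
x(14) = -1 + Σ Δx = 272 cm.

272 cm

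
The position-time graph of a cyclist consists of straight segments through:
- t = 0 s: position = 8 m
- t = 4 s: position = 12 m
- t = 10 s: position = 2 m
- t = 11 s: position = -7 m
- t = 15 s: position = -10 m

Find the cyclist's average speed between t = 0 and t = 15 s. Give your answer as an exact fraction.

26/15 m/s

Average speed = (total path length)/(elapsed time); on a piecewise-linear x-t graph the path length is Σ|Δx|.
0–4 s: |Δx| = |12 − 8| = 4 m
4–10 s: |Δx| = |2 − 12| = 10 m
10–11 s: |Δx| = |-7 − 2| = 9 m
11–15 s: |Δx| = |-10 − -7| = 3 m
Total path = 26 m; average speed = 26/15 = 26/15 m/s.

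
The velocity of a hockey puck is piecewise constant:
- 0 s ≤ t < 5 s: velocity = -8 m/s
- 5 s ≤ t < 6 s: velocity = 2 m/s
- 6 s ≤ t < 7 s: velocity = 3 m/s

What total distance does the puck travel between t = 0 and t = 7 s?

45 m

Distance (not displacement) is the total path length: add the absolute areas under v-t.
0–5 s: |-8| × 5 = 40 m
5–6 s: |2| × 1 = 2 m
6–7 s: |3| × 1 = 3 m
Total distance = 45 m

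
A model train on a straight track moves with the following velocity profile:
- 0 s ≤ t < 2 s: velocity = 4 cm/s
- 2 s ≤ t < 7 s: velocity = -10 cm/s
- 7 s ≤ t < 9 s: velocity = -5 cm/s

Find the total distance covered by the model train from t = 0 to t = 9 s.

Total distance travelled is ∫|v| dt — sum the magnitudes of each area piece.
0–2 s: |4| × 2 = 8 cm
2–7 s: |-10| × 5 = 50 cm
7–9 s: |-5| × 2 = 10 cm
Total distance = 68 cm

68 cm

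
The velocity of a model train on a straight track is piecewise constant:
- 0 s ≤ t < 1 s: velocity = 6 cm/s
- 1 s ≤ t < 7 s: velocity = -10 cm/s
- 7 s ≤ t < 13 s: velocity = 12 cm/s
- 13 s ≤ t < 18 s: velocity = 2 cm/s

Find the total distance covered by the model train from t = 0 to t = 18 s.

Total distance travelled is ∫|v| dt — sum the magnitudes of each area piece.
0–1 s: |6| × 1 = 6 cm
1–7 s: |-10| × 6 = 60 cm
7–13 s: |12| × 6 = 72 cm
13–18 s: |2| × 5 = 10 cm
Total distance = 148 cm

148 cm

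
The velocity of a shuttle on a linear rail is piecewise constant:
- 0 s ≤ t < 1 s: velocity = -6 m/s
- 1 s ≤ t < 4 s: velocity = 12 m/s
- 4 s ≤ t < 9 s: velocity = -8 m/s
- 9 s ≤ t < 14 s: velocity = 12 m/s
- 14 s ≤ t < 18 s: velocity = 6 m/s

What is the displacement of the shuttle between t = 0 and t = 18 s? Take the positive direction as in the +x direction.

74 m

Net displacement equals the area under the velocity-time graph (areas below the axis count negative).
0–1 s: -6 × 1 = -6 m
1–4 s: 12 × 3 = 36 m
4–9 s: -8 × 5 = -40 m
9–14 s: 12 × 5 = 60 m
14–18 s: 6 × 4 = 24 m
Net displacement = 74 m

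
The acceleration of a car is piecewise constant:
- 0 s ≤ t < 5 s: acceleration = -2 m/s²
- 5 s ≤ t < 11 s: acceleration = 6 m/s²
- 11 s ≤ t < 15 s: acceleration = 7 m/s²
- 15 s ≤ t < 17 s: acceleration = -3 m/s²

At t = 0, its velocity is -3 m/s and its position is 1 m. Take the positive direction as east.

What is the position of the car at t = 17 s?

235 m

On each constant-a segment, Δv = aΔt and Δx = v₀Δt + ½aΔt²; chain segment to segment.
0–5 s: v starts -3 m/s; Δx = -3·5 + ½·-2·5² = -40 m; v ends -13 m/s.
5–11 s: v starts -13 m/s; Δx = -13·6 + ½·6·6² = 30 m; v ends 23 m/s.
11–15 s: v starts 23 m/s; Δx = 23·4 + ½·7·4² = 148 m; v ends 51 m/s.
15–17 s: v starts 51 m/s; Δx = 51·2 + ½·-3·2² = 96 m; v ends 45 m/s.
x(17) = 1 + Σ Δx = 235 m.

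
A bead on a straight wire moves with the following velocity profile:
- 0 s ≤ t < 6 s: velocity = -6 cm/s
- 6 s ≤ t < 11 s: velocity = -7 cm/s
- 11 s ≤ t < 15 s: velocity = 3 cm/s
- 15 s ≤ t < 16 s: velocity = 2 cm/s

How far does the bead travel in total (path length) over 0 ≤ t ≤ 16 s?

Total distance travelled is ∫|v| dt — sum the magnitudes of each area piece.
0–6 s: |-6| × 6 = 36 cm
6–11 s: |-7| × 5 = 35 cm
11–15 s: |3| × 4 = 12 cm
15–16 s: |2| × 1 = 2 cm
Total distance = 85 cm

85 cm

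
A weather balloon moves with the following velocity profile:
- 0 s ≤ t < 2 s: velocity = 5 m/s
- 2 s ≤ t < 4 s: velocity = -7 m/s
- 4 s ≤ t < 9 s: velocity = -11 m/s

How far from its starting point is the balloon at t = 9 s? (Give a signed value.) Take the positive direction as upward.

-59 m

Displacement is the signed area under the v-t curve.
0–2 s: 5 × 2 = 10 m
2–4 s: -7 × 2 = -14 m
4–9 s: -11 × 5 = -55 m
Net displacement = -59 m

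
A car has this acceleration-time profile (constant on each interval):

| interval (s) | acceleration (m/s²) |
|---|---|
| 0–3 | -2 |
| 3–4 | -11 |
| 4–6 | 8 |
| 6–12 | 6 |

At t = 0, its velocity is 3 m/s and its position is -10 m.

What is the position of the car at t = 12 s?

89.5 m

On each constant-a segment, Δv = aΔt and Δx = v₀Δt + ½aΔt²; chain segment to segment.
0–3 s: v starts 3 m/s; Δx = 3·3 + ½·-2·3² = 0 m; v ends -3 m/s.
3–4 s: v starts -3 m/s; Δx = -3·1 + ½·-11·1² = -8.5 m; v ends -14 m/s.
4–6 s: v starts -14 m/s; Δx = -14·2 + ½·8·2² = -12 m; v ends 2 m/s.
6–12 s: v starts 2 m/s; Δx = 2·6 + ½·6·6² = 120 m; v ends 38 m/s.
x(12) = -10 + Σ Δx = 89.5 m.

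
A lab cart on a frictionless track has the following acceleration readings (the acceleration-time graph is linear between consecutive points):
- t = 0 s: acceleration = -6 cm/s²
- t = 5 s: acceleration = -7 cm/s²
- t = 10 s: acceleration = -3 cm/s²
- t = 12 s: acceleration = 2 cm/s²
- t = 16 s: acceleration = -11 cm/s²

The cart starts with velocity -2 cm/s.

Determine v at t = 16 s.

Δv equals the area under the a-t graph; then v = v₀ + Δv.
0–5 s: ½(-6 + -7)(5) = -32.5 cm/s
5–10 s: ½(-7 + -3)(5) = -25 cm/s
10–12 s: ½(-3 + 2)(2) = -1 cm/s
12–16 s: ½(2 + -11)(4) = -18 cm/s
Δv = -76.5 cm/s, so v(16) = -2 + (-76.5) = -78.5 cm/s.

-78.5 cm/s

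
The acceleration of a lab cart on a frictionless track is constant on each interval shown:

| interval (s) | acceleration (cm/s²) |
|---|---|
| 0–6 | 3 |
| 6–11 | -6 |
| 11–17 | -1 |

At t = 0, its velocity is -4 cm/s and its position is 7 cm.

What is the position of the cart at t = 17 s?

-82 cm

On each constant-a segment, Δv = aΔt and Δx = v₀Δt + ½aΔt²; chain segment to segment.
0–6 s: v starts -4 cm/s; Δx = -4·6 + ½·3·6² = 30 cm; v ends 14 cm/s.
6–11 s: v starts 14 cm/s; Δx = 14·5 + ½·-6·5² = -5 cm; v ends -16 cm/s.
11–17 s: v starts -16 cm/s; Δx = -16·6 + ½·-1·6² = -114 cm; v ends -22 cm/s.
x(17) = 7 + Σ Δx = -82 cm.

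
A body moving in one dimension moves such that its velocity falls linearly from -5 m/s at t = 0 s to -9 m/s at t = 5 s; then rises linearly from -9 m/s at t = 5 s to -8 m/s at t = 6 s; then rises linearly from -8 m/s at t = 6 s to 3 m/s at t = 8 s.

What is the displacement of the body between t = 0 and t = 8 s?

-48.5 m

Displacement is the signed area under the v-t curve.
0–5 s: ½(-5 + -9)(5) = -35 m
5–6 s: ½(-9 + -8)(1) = -8.5 m
6–8 s: ½(-8 + 3)(2) = -5 m
Net displacement = -48.5 m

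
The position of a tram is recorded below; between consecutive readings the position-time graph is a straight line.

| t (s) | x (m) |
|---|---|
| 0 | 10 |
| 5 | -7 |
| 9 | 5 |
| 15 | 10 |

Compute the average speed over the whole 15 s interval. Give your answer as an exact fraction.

34/15 m/s

Average speed = (total path length)/(elapsed time); on a piecewise-linear x-t graph the path length is Σ|Δx|.
0–5 s: |Δx| = |-7 − 10| = 17 m
5–9 s: |Δx| = |5 − -7| = 12 m
9–15 s: |Δx| = |10 − 5| = 5 m
Total path = 34 m; average speed = 34/15 = 34/15 m/s.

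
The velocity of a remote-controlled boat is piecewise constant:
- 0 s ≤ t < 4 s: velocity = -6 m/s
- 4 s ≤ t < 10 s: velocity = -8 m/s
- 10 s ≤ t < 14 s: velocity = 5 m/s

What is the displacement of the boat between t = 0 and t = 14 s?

Displacement is the signed area under the v-t curve.
0–4 s: -6 × 4 = -24 m
4–10 s: -8 × 6 = -48 m
10–14 s: 5 × 4 = 20 m
Net displacement = -52 m

-52 m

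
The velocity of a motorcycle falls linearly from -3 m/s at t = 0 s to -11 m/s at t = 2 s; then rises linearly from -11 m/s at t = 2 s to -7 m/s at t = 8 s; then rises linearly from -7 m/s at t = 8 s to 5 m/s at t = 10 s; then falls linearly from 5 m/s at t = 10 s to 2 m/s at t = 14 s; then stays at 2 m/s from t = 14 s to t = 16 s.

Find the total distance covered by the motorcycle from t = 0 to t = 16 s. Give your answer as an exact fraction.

Distance (not displacement) is the total path length: add the absolute areas under v-t.
0–2 s: |½(-3 + -11)(2)| = 14 m
2–8 s: |½(-11 + -7)(6)| = 54 m
8–10 s: v = 0 at t = 55/6 s; triangle areas 49/12 + 25/12 = 37/6 m
10–14 s: |½(5 + 2)(4)| = 14 m
14–16 s: |2| × 2 = 4 m
Total distance = 553/6 m

553/6 m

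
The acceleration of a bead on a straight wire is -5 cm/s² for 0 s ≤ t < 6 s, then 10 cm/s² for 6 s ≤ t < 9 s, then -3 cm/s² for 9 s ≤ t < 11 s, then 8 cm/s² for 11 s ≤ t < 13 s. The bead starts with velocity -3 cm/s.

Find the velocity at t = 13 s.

Δv equals the area under the a-t graph; then v = v₀ + Δv.
0–6 s: -5 × 6 = -30 cm/s
6–9 s: 10 × 3 = 30 cm/s
9–11 s: -3 × 2 = -6 cm/s
11–13 s: 8 × 2 = 16 cm/s
Δv = 10 cm/s, so v(13) = -3 + (10) = 7 cm/s.

7 cm/s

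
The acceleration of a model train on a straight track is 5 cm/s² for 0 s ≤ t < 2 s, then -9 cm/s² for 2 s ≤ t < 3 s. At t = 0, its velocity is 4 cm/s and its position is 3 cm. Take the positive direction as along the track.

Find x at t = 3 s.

30.5 cm

On each constant-a segment, Δv = aΔt and Δx = v₀Δt + ½aΔt²; chain segment to segment.
0–2 s: v starts 4 cm/s; Δx = 4·2 + ½·5·2² = 18 cm; v ends 14 cm/s.
2–3 s: v starts 14 cm/s; Δx = 14·1 + ½·-9·1² = 9.5 cm; v ends 5 cm/s.
x(3) = 3 + Σ Δx = 30.5 cm.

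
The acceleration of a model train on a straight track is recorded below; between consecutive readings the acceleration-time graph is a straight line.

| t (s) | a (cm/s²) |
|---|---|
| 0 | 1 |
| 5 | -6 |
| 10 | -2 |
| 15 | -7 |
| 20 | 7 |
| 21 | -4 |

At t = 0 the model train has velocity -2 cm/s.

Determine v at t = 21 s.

Δv equals the area under the a-t graph; then v = v₀ + Δv.
0–5 s: ½(1 + -6)(5) = -12.5 cm/s
5–10 s: ½(-6 + -2)(5) = -20 cm/s
10–15 s: ½(-2 + -7)(5) = -22.5 cm/s
15–20 s: ½(-7 + 7)(5) = 0 cm/s
20–21 s: ½(7 + -4)(1) = 1.5 cm/s
Δv = -53.5 cm/s, so v(21) = -2 + (-53.5) = -55.5 cm/s.

-55.5 cm/s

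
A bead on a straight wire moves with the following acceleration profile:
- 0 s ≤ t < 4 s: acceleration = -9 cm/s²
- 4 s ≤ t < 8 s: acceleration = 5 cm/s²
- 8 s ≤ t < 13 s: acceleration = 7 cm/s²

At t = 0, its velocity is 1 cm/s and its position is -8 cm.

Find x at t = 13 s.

On each constant-a segment, Δv = aΔt and Δx = v₀Δt + ½aΔt²; chain segment to segment.
0–4 s: v starts 1 cm/s; Δx = 1·4 + ½·-9·4² = -68 cm; v ends -35 cm/s.
4–8 s: v starts -35 cm/s; Δx = -35·4 + ½·5·4² = -100 cm; v ends -15 cm/s.
8–13 s: v starts -15 cm/s; Δx = -15·5 + ½·7·5² = 12.5 cm; v ends 20 cm/s.
x(13) = -8 + Σ Δx = -163.5 cm.

-163.5 cm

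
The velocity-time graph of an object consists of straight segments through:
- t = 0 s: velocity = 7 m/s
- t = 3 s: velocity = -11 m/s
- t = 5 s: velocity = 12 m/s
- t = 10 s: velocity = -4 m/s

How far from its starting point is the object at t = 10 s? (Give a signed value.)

Net displacement equals the area under the velocity-time graph (areas below the axis count negative).
0–3 s: ½(7 + -11)(3) = -6 m
3–5 s: ½(-11 + 12)(2) = 1 m
5–10 s: ½(12 + -4)(5) = 20 m
Net displacement = 15 m

15 m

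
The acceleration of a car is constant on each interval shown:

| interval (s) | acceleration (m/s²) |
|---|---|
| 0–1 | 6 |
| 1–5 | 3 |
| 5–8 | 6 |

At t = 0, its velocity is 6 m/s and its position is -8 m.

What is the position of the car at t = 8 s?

On each constant-a segment, Δv = aΔt and Δx = v₀Δt + ½aΔt²; chain segment to segment.
0–1 s: v starts 6 m/s; Δx = 6·1 + ½·6·1² = 9 m; v ends 12 m/s.
1–5 s: v starts 12 m/s; Δx = 12·4 + ½·3·4² = 72 m; v ends 24 m/s.
5–8 s: v starts 24 m/s; Δx = 24·3 + ½·6·3² = 99 m; v ends 42 m/s.
x(8) = -8 + Σ Δx = 172 m.

172 m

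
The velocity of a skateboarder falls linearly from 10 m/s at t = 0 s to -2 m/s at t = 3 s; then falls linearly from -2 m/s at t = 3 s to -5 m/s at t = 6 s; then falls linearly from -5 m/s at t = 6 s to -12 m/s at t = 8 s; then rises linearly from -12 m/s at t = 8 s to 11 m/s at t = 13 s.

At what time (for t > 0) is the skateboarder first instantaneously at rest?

t = 2.5 s

v changes sign on 0–3 s (from 10 to -2); the graph is linear there, so v = 0 at t = 0 + (-10)·(3 − 0)/(-2 − 10) = 2.5 s.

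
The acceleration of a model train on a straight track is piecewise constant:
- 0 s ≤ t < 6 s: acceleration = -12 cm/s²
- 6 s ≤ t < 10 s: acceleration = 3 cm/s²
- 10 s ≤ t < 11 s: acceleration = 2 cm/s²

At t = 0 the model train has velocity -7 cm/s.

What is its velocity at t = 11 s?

-65 cm/s

Δv equals the area under the a-t graph; then v = v₀ + Δv.
0–6 s: -12 × 6 = -72 cm/s
6–10 s: 3 × 4 = 12 cm/s
10–11 s: 2 × 1 = 2 cm/s
Δv = -58 cm/s, so v(11) = -7 + (-58) = -65 cm/s.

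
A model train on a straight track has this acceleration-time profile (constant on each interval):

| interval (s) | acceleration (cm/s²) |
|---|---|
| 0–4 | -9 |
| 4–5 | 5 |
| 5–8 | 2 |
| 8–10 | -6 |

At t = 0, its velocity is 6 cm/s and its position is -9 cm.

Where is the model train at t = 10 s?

On each constant-a segment, Δv = aΔt and Δx = v₀Δt + ½aΔt²; chain segment to segment.
0–4 s: v starts 6 cm/s; Δx = 6·4 + ½·-9·4² = -48 cm; v ends -30 cm/s.
4–5 s: v starts -30 cm/s; Δx = -30·1 + ½·5·1² = -27.5 cm; v ends -25 cm/s.
5–8 s: v starts -25 cm/s; Δx = -25·3 + ½·2·3² = -66 cm; v ends -19 cm/s.
8–10 s: v starts -19 cm/s; Δx = -19·2 + ½·-6·2² = -50 cm; v ends -31 cm/s.
x(10) = -9 + Σ Δx = -200.5 cm.

-200.5 cm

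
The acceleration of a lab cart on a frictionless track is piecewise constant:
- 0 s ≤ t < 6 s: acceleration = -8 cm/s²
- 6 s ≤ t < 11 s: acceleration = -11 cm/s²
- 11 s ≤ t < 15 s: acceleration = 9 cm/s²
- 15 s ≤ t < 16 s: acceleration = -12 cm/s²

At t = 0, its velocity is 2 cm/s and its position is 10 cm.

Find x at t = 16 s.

On each constant-a segment, Δv = aΔt and Δx = v₀Δt + ½aΔt²; chain segment to segment.
0–6 s: v starts 2 cm/s; Δx = 2·6 + ½·-8·6² = -132 cm; v ends -46 cm/s.
6–11 s: v starts -46 cm/s; Δx = -46·5 + ½·-11·5² = -367.5 cm; v ends -101 cm/s.
11–15 s: v starts -101 cm/s; Δx = -101·4 + ½·9·4² = -332 cm; v ends -65 cm/s.
15–16 s: v starts -65 cm/s; Δx = -65·1 + ½·-12·1² = -71 cm; v ends -77 cm/s.
x(16) = 10 + Σ Δx = -892.5 cm.

-892.5 cm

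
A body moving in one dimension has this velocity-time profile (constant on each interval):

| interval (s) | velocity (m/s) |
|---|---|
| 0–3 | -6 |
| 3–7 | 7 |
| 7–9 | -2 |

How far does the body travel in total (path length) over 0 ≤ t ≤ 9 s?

50 m

Distance (not displacement) is the total path length: add the absolute areas under v-t.
0–3 s: |-6| × 3 = 18 m
3–7 s: |7| × 4 = 28 m
7–9 s: |-2| × 2 = 4 m
Total distance = 50 m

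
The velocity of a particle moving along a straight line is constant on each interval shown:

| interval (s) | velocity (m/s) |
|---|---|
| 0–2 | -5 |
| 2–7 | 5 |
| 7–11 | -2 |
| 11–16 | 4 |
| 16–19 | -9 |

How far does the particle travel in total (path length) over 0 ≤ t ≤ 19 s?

Total distance travelled is ∫|v| dt — sum the magnitudes of each area piece.
0–2 s: |-5| × 2 = 10 m
2–7 s: |5| × 5 = 25 m
7–11 s: |-2| × 4 = 8 m
11–16 s: |4| × 5 = 20 m
16–19 s: |-9| × 3 = 27 m
Total distance = 90 m

90 m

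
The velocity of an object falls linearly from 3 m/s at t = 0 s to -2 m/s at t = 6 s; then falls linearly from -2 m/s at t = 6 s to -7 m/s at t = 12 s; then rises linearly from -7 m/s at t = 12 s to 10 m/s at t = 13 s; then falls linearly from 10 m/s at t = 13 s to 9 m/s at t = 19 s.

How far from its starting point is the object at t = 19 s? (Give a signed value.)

Net displacement equals the area under the velocity-time graph (areas below the axis count negative).
0–6 s: ½(3 + -2)(6) = 3 m
6–12 s: ½(-2 + -7)(6) = -27 m
12–13 s: ½(-7 + 10)(1) = 1.5 m
13–19 s: ½(10 + 9)(6) = 57 m
Net displacement = 34.5 m

34.5 m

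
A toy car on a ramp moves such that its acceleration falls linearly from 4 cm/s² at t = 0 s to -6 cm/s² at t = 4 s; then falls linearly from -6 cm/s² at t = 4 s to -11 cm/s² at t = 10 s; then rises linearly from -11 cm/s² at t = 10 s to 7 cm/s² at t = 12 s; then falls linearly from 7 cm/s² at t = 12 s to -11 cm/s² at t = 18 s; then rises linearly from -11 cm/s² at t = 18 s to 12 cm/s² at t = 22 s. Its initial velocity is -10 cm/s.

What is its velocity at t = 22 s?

Δv equals the area under the a-t graph; then v = v₀ + Δv.
0–4 s: ½(4 + -6)(4) = -4 cm/s
4–10 s: ½(-6 + -11)(6) = -51 cm/s
10–12 s: ½(-11 + 7)(2) = -4 cm/s
12–18 s: ½(7 + -11)(6) = -12 cm/s
18–22 s: ½(-11 + 12)(4) = 2 cm/s
Δv = -69 cm/s, so v(22) = -10 + (-69) = -79 cm/s.

-79 cm/s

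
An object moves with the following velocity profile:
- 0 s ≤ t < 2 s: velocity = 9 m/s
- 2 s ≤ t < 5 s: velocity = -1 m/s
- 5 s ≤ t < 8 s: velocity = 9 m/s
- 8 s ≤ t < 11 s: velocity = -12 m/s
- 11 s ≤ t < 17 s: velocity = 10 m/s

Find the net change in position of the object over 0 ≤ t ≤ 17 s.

Displacement is the signed area under the v-t curve.
0–2 s: 9 × 2 = 18 m
2–5 s: -1 × 3 = -3 m
5–8 s: 9 × 3 = 27 m
8–11 s: -12 × 3 = -36 m
11–17 s: 10 × 6 = 60 m
Net displacement = 66 m

66 m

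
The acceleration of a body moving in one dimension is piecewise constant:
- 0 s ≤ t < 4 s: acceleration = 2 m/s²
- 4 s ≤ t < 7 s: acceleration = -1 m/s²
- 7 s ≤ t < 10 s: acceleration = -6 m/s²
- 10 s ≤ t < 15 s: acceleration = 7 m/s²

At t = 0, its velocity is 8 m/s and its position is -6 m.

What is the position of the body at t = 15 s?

On each constant-a segment, Δv = aΔt and Δx = v₀Δt + ½aΔt²; chain segment to segment.
0–4 s: v starts 8 m/s; Δx = 8·4 + ½·2·4² = 48 m; v ends 16 m/s.
4–7 s: v starts 16 m/s; Δx = 16·3 + ½·-1·3² = 43.5 m; v ends 13 m/s.
7–10 s: v starts 13 m/s; Δx = 13·3 + ½·-6·3² = 12 m; v ends -5 m/s.
10–15 s: v starts -5 m/s; Δx = -5·5 + ½·7·5² = 62.5 m; v ends 30 m/s.
x(15) = -6 + Σ Δx = 160 m.

160 m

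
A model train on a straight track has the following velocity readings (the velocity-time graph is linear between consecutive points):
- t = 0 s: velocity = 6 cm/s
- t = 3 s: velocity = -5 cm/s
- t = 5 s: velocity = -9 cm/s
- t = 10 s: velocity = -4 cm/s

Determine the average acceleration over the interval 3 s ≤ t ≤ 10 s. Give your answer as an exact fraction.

1/7 cm/s²

Average acceleration = Δv/Δt = (-4 − -5)/(10 − 3) = 1/7 cm/s².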